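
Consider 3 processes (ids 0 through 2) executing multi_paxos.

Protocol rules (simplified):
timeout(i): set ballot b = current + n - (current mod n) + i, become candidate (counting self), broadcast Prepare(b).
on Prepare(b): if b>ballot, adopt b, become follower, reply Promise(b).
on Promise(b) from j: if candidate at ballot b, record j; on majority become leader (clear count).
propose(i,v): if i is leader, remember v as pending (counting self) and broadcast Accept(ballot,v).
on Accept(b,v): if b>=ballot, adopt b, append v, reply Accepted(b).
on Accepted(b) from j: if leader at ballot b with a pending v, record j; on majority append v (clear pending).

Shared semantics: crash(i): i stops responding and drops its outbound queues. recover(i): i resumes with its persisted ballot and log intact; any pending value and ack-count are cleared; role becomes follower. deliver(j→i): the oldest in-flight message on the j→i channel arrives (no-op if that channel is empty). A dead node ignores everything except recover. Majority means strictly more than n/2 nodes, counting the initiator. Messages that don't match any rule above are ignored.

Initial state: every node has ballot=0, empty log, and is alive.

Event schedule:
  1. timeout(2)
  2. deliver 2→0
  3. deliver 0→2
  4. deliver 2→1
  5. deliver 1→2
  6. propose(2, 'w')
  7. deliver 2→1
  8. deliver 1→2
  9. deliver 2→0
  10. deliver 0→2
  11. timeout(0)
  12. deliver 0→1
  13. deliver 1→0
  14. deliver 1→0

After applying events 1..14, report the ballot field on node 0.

step 1 timeout(2): 2={cand,b=5,log=-}
step 2 deliver 2→0: 0={foll,b=5,log=-}
step 3 deliver 0→2: 2={lead,b=5,log=-}
step 4 deliver 2→1: 1={foll,b=5,log=-}
step 5 deliver 1→2: —
step 6 propose(2,'w'): —
step 7 deliver 2→1: 1={foll,b=5,log=w}
step 8 deliver 1→2: 2={lead,b=5,log=w}
step 9 deliver 2→0: 0={foll,b=5,log=w}
step 10 deliver 0→2: —
step 11 timeout(0): 0={cand,b=6,log=w}
step 12 deliver 0→1: 1={foll,b=6,log=w}
step 13 deliver 1→0: 0={lead,b=6,log=w}
step 14 deliver 1→0: —

6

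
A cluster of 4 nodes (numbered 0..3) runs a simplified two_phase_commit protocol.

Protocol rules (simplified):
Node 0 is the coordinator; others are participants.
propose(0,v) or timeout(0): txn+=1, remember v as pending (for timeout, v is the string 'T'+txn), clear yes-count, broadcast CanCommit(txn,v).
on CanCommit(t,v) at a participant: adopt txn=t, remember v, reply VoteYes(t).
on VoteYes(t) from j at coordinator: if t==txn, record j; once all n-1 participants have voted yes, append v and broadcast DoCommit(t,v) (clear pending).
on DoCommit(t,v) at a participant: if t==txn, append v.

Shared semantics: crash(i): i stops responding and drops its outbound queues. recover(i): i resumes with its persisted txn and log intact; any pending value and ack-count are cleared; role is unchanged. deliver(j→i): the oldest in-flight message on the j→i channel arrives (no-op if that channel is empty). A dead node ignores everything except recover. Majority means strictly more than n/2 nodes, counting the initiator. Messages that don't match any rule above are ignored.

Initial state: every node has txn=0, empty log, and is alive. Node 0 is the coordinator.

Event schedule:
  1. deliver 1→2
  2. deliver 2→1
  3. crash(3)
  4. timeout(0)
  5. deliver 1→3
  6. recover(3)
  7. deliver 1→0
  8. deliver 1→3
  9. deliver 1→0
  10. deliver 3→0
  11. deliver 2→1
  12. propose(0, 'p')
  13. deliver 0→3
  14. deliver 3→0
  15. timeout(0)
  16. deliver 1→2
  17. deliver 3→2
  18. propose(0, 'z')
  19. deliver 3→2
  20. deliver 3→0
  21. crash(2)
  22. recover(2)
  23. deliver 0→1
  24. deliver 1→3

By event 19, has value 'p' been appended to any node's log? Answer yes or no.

no

1. deliver 1→2:  nop
2. deliver 2→1:  nop
3. crash(3):  <3:✗part t0 ->
4. timeout(0):  <0:coor t1 ->
5. deliver 1→3:  nop
6. recover(3):  <3:part t0 ->
7. deliver 1→0:  nop
8. deliver 1→3:  nop
9. deliver 1→0:  nop
10. deliver 3→0:  nop
11. deliver 2→1:  nop
12. propose(0,'p'):  <0:coor t2 ->
13. deliver 0→3:  <3:part t1 ->
14. deliver 3→0:  nop
15. timeout(0):  <0:coor t3 ->
16. deliver 1→2:  nop
17. deliver 3→2:  nop
18. propose(0,'z'):  <0:coor t4 ->
19. deliver 3→2:  nop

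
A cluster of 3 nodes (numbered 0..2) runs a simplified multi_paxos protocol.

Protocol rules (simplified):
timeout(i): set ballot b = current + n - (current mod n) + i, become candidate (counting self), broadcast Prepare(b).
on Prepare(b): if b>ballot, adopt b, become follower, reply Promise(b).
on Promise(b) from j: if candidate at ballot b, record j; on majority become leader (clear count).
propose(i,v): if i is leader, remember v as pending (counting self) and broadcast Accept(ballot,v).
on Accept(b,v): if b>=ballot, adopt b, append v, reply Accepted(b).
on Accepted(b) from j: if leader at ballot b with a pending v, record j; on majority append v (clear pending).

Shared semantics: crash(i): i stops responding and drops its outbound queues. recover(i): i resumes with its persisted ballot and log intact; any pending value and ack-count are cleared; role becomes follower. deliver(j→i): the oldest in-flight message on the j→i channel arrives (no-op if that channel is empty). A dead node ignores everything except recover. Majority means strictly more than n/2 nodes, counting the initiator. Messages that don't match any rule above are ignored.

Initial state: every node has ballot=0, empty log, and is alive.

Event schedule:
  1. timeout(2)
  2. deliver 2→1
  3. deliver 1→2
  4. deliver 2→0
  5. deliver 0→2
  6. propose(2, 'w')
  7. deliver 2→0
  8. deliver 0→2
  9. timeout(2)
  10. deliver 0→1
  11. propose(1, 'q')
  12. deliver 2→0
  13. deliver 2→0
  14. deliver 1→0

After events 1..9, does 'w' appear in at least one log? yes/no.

yes

1. timeout(2):  <2:cand b5 ->
2. deliver 2→1:  <1:foll b5 ->
3. deliver 1→2:  <2:lead b5 ->
4. deliver 2→0:  <0:foll b5 ->
5. deliver 0→2:  nop
6. propose(2,'w'):  nop
7. deliver 2→0:  <0:foll b5 w>
8. deliver 0→2:  <2:lead b5 w>
9. timeout(2):  <2:cand b8 w>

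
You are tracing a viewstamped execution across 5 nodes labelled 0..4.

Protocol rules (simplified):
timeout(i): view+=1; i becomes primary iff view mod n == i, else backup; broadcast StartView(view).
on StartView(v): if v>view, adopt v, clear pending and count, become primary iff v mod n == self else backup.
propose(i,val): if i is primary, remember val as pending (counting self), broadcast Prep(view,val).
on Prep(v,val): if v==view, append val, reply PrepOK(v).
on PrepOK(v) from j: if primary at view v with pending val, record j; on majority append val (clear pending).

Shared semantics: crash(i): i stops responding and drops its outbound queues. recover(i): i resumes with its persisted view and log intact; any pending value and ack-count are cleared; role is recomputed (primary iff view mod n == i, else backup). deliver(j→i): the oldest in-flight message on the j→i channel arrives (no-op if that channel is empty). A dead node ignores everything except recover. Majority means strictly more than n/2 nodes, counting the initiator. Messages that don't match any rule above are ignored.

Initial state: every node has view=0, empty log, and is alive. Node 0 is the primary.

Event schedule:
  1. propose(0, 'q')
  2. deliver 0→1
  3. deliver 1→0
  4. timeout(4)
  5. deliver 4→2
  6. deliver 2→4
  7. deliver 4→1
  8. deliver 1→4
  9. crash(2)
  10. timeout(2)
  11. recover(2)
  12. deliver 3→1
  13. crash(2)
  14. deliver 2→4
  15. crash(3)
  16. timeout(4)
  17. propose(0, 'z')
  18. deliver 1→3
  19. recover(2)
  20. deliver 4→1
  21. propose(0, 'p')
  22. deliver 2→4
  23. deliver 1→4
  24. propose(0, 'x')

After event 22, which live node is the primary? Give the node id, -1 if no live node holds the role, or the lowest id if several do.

0

1. propose(0,'q'):  nop
2. deliver 0→1:  <1:back v0 q>
3. deliver 1→0:  nop
4. timeout(4):  <4:back v1 ->
5. deliver 4→2:  <2:back v1 ->
6. deliver 2→4:  nop
7. deliver 4→1:  <1:prim v1 q>
8. deliver 1→4:  nop
9. crash(2):  <2:✗back v1 ->
10. timeout(2):  nop
11. recover(2):  <2:back v1 ->
12. deliver 3→1:  nop
13. crash(2):  <2:✗back v1 ->
14. deliver 2→4:  nop
15. crash(3):  <3:✗back v0 ->
16. timeout(4):  <4:back v2 ->
17. propose(0,'z'):  nop
18. deliver 1→3:  nop
19. recover(2):  <2:back v1 ->
20. deliver 4→1:  <1:back v2 q>
21. propose(0,'p'):  nop
22. deliver 2→4:  nop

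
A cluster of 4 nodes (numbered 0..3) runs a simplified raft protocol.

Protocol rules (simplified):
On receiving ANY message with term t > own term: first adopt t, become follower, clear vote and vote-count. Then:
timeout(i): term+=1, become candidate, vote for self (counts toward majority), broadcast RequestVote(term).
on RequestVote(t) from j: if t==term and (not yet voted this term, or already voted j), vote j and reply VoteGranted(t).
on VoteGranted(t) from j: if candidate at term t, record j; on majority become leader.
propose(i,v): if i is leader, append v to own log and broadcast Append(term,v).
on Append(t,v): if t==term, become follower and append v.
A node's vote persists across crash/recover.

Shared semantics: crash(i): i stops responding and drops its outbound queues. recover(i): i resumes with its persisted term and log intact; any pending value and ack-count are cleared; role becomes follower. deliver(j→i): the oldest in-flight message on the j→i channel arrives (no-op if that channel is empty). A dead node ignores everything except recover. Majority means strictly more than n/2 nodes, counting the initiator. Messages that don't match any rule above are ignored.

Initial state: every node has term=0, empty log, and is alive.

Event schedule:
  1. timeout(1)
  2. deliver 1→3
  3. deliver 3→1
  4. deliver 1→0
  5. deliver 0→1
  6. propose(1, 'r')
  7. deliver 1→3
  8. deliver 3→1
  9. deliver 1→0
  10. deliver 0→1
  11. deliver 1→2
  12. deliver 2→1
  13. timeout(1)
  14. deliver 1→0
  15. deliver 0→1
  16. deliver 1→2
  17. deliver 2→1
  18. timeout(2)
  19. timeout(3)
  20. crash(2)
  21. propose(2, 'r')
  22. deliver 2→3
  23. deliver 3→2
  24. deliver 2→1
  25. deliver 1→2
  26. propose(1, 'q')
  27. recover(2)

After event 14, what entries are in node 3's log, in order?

1. timeout(1):  <1:cand t1 ->
2. deliver 1→3:  <3:foll t1 ->
3. deliver 3→1:  nop
4. deliver 1→0:  <0:foll t1 ->
5. deliver 0→1:  <1:lead t1 ->
6. propose(1,'r'):  <1:lead t1 r>
7. deliver 1→3:  <3:foll t1 r>
8. deliver 3→1:  nop
9. deliver 1→0:  <0:foll t1 r>
10. deliver 0→1:  nop
11. deliver 1→2:  <2:foll t1 ->
12. deliver 2→1:  nop
13. timeout(1):  <1:cand t2 r>
14. deliver 1→0:  <0:foll t2 r>

r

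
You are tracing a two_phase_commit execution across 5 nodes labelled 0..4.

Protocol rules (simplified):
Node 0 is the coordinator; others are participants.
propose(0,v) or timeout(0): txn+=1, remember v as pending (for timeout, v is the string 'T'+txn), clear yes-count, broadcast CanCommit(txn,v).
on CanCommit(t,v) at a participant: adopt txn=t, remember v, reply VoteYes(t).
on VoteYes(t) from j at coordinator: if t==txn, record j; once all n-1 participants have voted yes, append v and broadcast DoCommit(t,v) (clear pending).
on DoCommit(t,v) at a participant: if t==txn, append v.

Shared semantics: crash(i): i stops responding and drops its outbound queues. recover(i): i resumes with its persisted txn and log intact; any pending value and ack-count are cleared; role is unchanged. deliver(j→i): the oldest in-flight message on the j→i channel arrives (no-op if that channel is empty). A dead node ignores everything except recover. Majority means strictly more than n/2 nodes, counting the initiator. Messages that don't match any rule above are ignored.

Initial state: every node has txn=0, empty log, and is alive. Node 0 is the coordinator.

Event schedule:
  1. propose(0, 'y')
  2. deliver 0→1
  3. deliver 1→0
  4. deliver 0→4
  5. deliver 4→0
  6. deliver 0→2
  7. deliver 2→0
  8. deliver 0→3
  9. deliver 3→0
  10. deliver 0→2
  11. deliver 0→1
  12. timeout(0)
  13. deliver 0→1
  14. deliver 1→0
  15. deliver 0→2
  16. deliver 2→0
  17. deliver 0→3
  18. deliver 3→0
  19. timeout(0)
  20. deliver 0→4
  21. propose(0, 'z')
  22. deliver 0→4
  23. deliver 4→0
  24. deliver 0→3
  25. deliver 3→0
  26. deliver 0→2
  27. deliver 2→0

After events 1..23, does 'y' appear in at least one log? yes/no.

after 1 — propose(0,'y'): n0:coor/t1/[-]
after 2 — deliver 0→1: n1:part/t1/[-]
after 3 — deliver 1→0: ·
after 4 — deliver 0→4: n4:part/t1/[-]
after 5 — deliver 4→0: ·
after 6 — deliver 0→2: n2:part/t1/[-]
after 7 — deliver 2→0: ·
after 8 — deliver 0→3: n3:part/t1/[-]
after 9 — deliver 3→0: n0:coor/t1/[y]
after 10 — deliver 0→2: n2:part/t1/[y]
after 11 — deliver 0→1: n1:part/t1/[y]
after 12 — timeout(0): n0:coor/t2/[y]
after 13 — deliver 0→1: n1:part/t2/[y]
after 14 — deliver 1→0: ·
after 15 — deliver 0→2: n2:part/t2/[y]
after 16 — deliver 2→0: ·
after 17 — deliver 0→3: n3:part/t1/[y]
after 18 — deliver 3→0: ·
after 19 — timeout(0): n0:coor/t3/[y]
after 20 — deliver 0→4: n4:part/t1/[y]
after 21 — propose(0,'z'): n0:coor/t4/[y]
after 22 — deliver 0→4: n4:part/t2/[y]
after 23 — deliver 4→0: ·

yes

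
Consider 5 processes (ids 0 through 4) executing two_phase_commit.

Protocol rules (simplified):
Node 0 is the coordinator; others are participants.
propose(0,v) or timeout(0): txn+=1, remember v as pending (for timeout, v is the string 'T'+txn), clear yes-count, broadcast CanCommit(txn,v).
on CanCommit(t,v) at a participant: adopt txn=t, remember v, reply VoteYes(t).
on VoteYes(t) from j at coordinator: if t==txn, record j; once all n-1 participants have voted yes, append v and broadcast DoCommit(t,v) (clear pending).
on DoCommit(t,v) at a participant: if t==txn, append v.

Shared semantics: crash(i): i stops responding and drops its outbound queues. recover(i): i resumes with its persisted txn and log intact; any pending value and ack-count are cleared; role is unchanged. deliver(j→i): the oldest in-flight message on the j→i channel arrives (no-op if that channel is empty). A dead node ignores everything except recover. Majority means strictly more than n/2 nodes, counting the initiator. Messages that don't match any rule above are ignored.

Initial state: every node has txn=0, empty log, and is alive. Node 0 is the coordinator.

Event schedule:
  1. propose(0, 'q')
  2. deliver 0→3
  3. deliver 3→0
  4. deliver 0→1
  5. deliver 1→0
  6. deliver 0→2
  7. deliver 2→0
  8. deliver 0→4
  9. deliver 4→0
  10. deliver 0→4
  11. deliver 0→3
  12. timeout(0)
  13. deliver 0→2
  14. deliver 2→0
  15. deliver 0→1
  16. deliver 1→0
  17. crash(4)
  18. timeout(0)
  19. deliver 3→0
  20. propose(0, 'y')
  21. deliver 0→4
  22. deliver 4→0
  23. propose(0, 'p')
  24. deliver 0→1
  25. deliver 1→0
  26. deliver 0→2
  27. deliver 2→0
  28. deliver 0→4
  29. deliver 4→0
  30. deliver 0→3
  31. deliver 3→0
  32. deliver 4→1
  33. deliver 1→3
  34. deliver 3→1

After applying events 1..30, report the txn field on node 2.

after 1 — propose(0,'q'): n0:coor/t1/[-]
after 2 — deliver 0→3: n3:part/t1/[-]
after 3 — deliver 3→0: ·
after 4 — deliver 0→1: n1:part/t1/[-]
after 5 — deliver 1→0: ·
after 6 — deliver 0→2: n2:part/t1/[-]
after 7 — deliver 2→0: ·
after 8 — deliver 0→4: n4:part/t1/[-]
after 9 — deliver 4→0: n0:coor/t1/[q]
after 10 — deliver 0→4: n4:part/t1/[q]
after 11 — deliver 0→3: n3:part/t1/[q]
after 12 — timeout(0): n0:coor/t2/[q]
after 13 — deliver 0→2: n2:part/t1/[q]
after 14 — deliver 2→0: ·
after 15 — deliver 0→1: n1:part/t1/[q]
after 16 — deliver 1→0: ·
after 17 — crash(4): n4:✗part/t1/[q]
after 18 — timeout(0): n0:coor/t3/[q]
after 19 — deliver 3→0: ·
after 20 — propose(0,'y'): n0:coor/t4/[q]
after 21 — deliver 0→4: ·
after 22 — deliver 4→0: ·
after 23 — propose(0,'p'): n0:coor/t5/[q]
after 24 — deliver 0→1: n1:part/t2/[q]
after 25 — deliver 1→0: ·
after 26 — deliver 0→2: n2:part/t2/[q]
after 27 — deliver 2→0: ·
after 28 — deliver 0→4: ·
after 29 — deliver 4→0: ·
after 30 — deliver 0→3: n3:part/t2/[q]

2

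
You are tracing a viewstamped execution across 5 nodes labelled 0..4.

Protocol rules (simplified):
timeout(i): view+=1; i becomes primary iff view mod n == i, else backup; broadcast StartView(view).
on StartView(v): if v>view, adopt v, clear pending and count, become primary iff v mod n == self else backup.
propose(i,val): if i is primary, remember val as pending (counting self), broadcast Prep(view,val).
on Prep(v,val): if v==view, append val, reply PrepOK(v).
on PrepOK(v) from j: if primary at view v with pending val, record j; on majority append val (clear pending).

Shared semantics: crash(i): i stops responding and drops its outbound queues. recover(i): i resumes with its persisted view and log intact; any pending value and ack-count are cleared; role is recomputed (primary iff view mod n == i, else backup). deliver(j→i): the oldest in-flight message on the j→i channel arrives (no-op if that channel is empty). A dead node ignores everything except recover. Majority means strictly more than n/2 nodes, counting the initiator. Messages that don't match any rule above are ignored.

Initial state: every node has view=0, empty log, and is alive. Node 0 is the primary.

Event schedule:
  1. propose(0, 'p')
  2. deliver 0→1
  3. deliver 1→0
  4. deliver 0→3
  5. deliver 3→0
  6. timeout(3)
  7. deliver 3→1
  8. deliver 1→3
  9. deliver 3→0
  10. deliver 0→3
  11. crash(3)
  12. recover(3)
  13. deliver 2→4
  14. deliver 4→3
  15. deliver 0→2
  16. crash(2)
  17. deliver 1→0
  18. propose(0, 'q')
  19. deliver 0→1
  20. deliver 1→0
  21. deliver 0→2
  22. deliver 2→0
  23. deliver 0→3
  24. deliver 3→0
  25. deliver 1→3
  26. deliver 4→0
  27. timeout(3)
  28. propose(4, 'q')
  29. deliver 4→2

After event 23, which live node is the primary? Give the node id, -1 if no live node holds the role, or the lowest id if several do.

e1 propose(0,'p'): ·
e2 deliver 0→1: 1[back,v=0,p]
e3 deliver 1→0: ·
e4 deliver 0→3: 3[back,v=0,p]
e5 deliver 3→0: 0[prim,v=0,p]
e6 timeout(3): 3[back,v=1,p]
e7 deliver 3→1: 1[prim,v=1,p]
e8 deliver 1→3: ·
e9 deliver 3→0: 0[back,v=1,p]
e10 deliver 0→3: ·
e11 crash(3): 3[✗back,v=1,p]
e12 recover(3): 3[back,v=1,p]
e13 deliver 2→4: ·
e14 deliver 4→3: ·
e15 deliver 0→2: 2[back,v=0,p]
e16 crash(2): 2[✗back,v=0,p]
e17 deliver 1→0: ·
e18 propose(0,'q'): ·
e19 deliver 0→1: ·
e20 deliver 1→0: ·
e21 deliver 0→2: ·
e22 deliver 2→0: ·
e23 deliver 0→3: ·

1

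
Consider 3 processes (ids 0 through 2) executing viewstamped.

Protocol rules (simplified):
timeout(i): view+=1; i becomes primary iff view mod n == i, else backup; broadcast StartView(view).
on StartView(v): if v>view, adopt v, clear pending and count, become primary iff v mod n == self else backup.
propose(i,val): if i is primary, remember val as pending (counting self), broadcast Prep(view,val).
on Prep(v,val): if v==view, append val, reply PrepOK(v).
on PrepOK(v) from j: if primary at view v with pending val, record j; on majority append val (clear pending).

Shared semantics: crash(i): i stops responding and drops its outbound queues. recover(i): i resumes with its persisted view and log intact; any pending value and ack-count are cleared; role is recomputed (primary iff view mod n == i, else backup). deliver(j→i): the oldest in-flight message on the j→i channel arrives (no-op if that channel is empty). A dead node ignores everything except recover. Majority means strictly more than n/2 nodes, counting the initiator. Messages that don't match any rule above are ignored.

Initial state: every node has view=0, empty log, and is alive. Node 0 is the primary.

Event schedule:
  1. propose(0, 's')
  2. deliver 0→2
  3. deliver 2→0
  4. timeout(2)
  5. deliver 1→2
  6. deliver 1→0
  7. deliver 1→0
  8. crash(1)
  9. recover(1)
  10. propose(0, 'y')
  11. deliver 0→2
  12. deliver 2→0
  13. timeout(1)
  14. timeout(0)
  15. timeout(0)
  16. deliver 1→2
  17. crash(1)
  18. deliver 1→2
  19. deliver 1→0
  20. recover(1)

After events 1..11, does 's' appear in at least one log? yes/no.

yes

after 1 — propose(0,'s'): ·
after 2 — deliver 0→2: n2:back/v0/[s]
after 3 — deliver 2→0: n0:prim/v0/[s]
after 4 — timeout(2): n2:back/v1/[s]
after 5 — deliver 1→2: ·
after 6 — deliver 1→0: ·
after 7 — deliver 1→0: ·
after 8 — crash(1): n1:✗back/v0/[-]
after 9 — recover(1): n1:back/v0/[-]
after 10 — propose(0,'y'): ·
after 11 — deliver 0→2: ·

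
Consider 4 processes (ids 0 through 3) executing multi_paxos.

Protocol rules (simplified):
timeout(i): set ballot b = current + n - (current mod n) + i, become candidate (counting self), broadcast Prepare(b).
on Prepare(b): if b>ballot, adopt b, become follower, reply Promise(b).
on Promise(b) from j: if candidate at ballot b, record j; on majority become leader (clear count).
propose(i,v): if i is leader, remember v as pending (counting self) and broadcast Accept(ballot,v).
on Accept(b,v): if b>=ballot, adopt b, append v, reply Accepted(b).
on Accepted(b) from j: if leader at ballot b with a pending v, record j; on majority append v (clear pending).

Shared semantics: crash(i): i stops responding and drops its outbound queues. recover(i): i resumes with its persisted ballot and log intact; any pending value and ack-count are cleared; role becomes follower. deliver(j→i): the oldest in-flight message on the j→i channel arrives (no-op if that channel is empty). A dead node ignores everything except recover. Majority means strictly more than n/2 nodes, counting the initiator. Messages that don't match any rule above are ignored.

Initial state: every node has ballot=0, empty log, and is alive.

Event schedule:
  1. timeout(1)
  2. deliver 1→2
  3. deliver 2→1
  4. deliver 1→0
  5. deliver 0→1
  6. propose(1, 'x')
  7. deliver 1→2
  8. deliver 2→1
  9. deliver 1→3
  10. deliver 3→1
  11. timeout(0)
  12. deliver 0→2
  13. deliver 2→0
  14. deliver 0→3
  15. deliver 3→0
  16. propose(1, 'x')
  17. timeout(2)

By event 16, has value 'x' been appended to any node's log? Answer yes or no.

step 1 timeout(1): 1={cand,b=5,log=-}
step 2 deliver 1→2: 2={foll,b=5,log=-}
step 3 deliver 2→1: —
step 4 deliver 1→0: 0={foll,b=5,log=-}
step 5 deliver 0→1: 1={lead,b=5,log=-}
step 6 propose(1,'x'): —
step 7 deliver 1→2: 2={foll,b=5,log=x}
step 8 deliver 2→1: —
step 9 deliver 1→3: 3={foll,b=5,log=-}
step 10 deliver 3→1: —
step 11 timeout(0): 0={cand,b=8,log=-}
step 12 deliver 0→2: 2={foll,b=8,log=x}
step 13 deliver 2→0: —
step 14 deliver 0→3: 3={foll,b=8,log=-}
step 15 deliver 3→0: 0={lead,b=8,log=-}
step 16 propose(1,'x'): —

yes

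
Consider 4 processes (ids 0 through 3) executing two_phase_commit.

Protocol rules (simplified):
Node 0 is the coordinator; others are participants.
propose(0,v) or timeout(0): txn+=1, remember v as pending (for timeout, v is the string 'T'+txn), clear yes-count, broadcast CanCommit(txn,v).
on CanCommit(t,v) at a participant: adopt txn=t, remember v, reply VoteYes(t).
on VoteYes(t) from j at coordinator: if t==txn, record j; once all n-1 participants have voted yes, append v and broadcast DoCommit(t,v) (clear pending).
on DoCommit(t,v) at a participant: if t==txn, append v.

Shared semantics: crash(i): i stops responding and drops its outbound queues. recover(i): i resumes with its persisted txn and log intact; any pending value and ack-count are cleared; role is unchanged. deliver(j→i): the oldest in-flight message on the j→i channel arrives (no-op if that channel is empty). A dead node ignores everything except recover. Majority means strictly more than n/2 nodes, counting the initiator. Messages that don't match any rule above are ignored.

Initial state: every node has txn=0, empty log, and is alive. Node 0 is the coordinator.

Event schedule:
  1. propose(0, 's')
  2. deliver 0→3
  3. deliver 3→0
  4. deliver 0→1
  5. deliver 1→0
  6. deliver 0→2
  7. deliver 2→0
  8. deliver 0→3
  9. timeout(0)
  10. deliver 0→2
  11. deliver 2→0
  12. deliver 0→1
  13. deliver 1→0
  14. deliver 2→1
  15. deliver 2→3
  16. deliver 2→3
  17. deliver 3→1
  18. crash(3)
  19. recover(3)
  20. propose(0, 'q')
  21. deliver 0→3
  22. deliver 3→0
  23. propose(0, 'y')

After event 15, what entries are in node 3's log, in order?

s

e1 propose(0,'s'): 0[coor,t=1,-]
e2 deliver 0→3: 3[part,t=1,-]
e3 deliver 3→0: ·
e4 deliver 0→1: 1[part,t=1,-]
e5 deliver 1→0: ·
e6 deliver 0→2: 2[part,t=1,-]
e7 deliver 2→0: 0[coor,t=1,s]
e8 deliver 0→3: 3[part,t=1,s]
e9 timeout(0): 0[coor,t=2,s]
e10 deliver 0→2: 2[part,t=1,s]
e11 deliver 2→0: ·
e12 deliver 0→1: 1[part,t=1,s]
e13 deliver 1→0: ·
e14 deliver 2→1: ·
e15 deliver 2→3: ·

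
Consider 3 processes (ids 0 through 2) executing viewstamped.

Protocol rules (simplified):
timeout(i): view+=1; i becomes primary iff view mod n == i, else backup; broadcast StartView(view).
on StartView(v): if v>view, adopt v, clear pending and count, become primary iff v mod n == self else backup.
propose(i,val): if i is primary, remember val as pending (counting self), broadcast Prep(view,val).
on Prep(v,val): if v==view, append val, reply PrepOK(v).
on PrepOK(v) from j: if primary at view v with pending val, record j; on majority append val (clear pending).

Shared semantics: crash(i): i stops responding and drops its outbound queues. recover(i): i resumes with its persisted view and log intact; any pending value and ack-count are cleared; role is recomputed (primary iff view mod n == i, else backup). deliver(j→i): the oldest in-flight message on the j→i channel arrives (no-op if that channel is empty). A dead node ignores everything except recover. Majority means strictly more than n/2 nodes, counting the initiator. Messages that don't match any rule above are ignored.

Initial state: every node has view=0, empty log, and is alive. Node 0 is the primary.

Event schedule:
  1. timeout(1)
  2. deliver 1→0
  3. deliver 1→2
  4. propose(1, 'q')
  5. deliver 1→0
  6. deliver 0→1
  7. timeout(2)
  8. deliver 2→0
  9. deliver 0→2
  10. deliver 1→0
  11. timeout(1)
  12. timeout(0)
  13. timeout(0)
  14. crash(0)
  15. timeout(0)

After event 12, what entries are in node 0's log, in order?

e1 timeout(1): 1[prim,v=1,-]
e2 deliver 1→0: 0[back,v=1,-]
e3 deliver 1→2: 2[back,v=1,-]
e4 propose(1,'q'): ·
e5 deliver 1→0: 0[back,v=1,q]
e6 deliver 0→1: 1[prim,v=1,q]
e7 timeout(2): 2[prim,v=2,-]
e8 deliver 2→0: 0[back,v=2,q]
e9 deliver 0→2: ·
e10 deliver 1→0: ·
e11 timeout(1): 1[back,v=2,q]
e12 timeout(0): 0[prim,v=3,q]

q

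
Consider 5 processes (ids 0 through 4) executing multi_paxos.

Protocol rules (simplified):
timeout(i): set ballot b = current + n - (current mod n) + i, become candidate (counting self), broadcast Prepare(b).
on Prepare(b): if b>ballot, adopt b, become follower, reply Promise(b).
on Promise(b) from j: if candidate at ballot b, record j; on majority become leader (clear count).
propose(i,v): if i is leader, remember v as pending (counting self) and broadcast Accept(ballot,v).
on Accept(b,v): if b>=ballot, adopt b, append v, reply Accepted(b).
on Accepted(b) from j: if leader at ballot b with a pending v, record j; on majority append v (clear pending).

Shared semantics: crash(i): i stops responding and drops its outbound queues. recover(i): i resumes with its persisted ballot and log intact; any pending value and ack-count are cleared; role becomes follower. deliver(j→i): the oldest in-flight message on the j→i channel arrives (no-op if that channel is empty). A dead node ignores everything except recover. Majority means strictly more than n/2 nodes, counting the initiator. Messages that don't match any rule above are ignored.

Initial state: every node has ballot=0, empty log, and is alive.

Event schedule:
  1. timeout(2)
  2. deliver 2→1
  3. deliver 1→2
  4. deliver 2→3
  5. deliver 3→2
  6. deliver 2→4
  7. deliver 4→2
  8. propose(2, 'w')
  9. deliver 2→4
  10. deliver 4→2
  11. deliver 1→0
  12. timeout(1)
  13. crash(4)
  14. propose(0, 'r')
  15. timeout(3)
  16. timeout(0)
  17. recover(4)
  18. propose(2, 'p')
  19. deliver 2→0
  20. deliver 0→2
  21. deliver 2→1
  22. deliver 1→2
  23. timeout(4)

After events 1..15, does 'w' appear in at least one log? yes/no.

yes

[1] timeout(2) → N2(cand b7 [-])
[2] deliver 2→1 → N1(foll b7 [-])
[3] deliver 1→2 → ∅
[4] deliver 2→3 → N3(foll b7 [-])
[5] deliver 3→2 → N2(lead b7 [-])
[6] deliver 2→4 → N4(foll b7 [-])
[7] deliver 4→2 → ∅
[8] propose(2,'w') → ∅
[9] deliver 2→4 → N4(foll b7 [w])
[10] deliver 4→2 → ∅
[11] deliver 1→0 → ∅
[12] timeout(1) → N1(cand b11 [-])
[13] crash(4) → N4(✗foll b7 [w])
[14] propose(0,'r') → ∅
[15] timeout(3) → N3(cand b13 [-])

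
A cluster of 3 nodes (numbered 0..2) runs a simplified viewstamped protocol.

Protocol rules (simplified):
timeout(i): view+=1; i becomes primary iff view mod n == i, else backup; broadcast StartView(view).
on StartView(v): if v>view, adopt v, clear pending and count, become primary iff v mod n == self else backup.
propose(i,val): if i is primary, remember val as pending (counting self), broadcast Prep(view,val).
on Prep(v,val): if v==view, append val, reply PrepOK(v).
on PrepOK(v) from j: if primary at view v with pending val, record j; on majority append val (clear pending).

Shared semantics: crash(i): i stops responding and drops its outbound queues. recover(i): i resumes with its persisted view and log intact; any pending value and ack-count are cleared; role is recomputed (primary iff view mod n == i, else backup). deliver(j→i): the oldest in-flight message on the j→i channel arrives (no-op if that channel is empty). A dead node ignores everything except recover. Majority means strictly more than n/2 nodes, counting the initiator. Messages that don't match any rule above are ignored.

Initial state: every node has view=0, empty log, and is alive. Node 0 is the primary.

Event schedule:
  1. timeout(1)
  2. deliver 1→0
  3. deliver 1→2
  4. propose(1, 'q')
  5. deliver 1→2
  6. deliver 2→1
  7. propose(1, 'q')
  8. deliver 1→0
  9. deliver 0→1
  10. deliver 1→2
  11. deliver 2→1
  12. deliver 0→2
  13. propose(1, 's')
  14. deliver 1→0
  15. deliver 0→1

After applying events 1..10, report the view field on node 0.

step 1 timeout(1): 1={prim,v=1,log=-}
step 2 deliver 1→0: 0={back,v=1,log=-}
step 3 deliver 1→2: 2={back,v=1,log=-}
step 4 propose(1,'q'): —
step 5 deliver 1→2: 2={back,v=1,log=q}
step 6 deliver 2→1: 1={prim,v=1,log=q}
step 7 propose(1,'q'): —
step 8 deliver 1→0: 0={back,v=1,log=q}
step 9 deliver 0→1: 1={prim,v=1,log=q,q}
step 10 deliver 1→2: 2={back,v=1,log=q,q}

1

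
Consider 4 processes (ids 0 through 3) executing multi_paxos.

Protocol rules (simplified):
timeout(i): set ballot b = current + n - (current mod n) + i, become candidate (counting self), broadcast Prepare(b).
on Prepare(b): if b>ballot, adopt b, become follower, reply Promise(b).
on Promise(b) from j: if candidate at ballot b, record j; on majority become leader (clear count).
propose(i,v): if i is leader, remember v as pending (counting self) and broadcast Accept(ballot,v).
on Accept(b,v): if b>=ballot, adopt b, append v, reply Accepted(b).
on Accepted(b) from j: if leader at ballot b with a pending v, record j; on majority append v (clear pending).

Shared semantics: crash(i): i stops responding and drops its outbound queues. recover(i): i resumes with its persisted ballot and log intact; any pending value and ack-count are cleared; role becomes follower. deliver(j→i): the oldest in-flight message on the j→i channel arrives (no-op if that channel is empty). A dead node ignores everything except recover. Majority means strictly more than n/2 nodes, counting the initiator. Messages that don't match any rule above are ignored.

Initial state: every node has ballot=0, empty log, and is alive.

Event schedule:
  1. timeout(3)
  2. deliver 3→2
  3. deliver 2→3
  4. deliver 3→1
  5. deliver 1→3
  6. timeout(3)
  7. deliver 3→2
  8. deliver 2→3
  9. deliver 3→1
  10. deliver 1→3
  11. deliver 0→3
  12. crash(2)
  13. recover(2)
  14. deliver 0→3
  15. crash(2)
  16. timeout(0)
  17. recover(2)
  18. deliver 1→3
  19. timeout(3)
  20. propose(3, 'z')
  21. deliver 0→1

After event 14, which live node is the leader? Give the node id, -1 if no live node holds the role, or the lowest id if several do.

step 1 timeout(3): 3={cand,b=7,log=-}
step 2 deliver 3→2: 2={foll,b=7,log=-}
step 3 deliver 2→3: —
step 4 deliver 3→1: 1={foll,b=7,log=-}
step 5 deliver 1→3: 3={lead,b=7,log=-}
step 6 timeout(3): 3={cand,b=11,log=-}
step 7 deliver 3→2: 2={foll,b=11,log=-}
step 8 deliver 2→3: —
step 9 deliver 3→1: 1={foll,b=11,log=-}
step 10 deliver 1→3: 3={lead,b=11,log=-}
step 11 deliver 0→3: —
step 12 crash(2): 2={✗foll,b=11,log=-}
step 13 recover(2): 2={foll,b=11,log=-}
step 14 deliver 0→3: —

3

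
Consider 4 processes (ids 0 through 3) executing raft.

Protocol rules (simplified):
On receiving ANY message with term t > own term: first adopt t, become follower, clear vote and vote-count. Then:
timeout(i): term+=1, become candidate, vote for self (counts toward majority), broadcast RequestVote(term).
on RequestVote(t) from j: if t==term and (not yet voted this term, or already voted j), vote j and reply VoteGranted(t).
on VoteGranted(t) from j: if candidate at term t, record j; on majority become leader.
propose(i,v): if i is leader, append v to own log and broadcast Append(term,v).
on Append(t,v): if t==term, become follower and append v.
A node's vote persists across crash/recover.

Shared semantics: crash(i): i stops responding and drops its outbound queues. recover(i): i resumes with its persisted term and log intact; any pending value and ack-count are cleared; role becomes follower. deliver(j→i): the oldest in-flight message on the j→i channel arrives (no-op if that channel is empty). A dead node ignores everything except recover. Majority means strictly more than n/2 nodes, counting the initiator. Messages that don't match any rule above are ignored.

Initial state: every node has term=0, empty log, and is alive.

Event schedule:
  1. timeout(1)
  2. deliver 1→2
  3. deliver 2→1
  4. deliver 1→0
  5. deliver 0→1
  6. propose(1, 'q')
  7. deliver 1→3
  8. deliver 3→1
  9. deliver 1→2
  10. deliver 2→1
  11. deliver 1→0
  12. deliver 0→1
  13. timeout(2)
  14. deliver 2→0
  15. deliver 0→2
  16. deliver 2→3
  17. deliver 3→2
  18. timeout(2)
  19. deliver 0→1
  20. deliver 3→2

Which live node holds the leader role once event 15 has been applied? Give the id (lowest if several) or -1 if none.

1

step 1 timeout(1): 1={cand,t=1,log=-}
step 2 deliver 1→2: 2={foll,t=1,log=-}
step 3 deliver 2→1: —
step 4 deliver 1→0: 0={foll,t=1,log=-}
step 5 deliver 0→1: 1={lead,t=1,log=-}
step 6 propose(1,'q'): 1={lead,t=1,log=q}
step 7 deliver 1→3: 3={foll,t=1,log=-}
step 8 deliver 3→1: —
step 9 deliver 1→2: 2={foll,t=1,log=q}
step 10 deliver 2→1: —
step 11 deliver 1→0: 0={foll,t=1,log=q}
step 12 deliver 0→1: —
step 13 timeout(2): 2={cand,t=2,log=q}
step 14 deliver 2→0: 0={foll,t=2,log=q}
step 15 deliver 0→2: —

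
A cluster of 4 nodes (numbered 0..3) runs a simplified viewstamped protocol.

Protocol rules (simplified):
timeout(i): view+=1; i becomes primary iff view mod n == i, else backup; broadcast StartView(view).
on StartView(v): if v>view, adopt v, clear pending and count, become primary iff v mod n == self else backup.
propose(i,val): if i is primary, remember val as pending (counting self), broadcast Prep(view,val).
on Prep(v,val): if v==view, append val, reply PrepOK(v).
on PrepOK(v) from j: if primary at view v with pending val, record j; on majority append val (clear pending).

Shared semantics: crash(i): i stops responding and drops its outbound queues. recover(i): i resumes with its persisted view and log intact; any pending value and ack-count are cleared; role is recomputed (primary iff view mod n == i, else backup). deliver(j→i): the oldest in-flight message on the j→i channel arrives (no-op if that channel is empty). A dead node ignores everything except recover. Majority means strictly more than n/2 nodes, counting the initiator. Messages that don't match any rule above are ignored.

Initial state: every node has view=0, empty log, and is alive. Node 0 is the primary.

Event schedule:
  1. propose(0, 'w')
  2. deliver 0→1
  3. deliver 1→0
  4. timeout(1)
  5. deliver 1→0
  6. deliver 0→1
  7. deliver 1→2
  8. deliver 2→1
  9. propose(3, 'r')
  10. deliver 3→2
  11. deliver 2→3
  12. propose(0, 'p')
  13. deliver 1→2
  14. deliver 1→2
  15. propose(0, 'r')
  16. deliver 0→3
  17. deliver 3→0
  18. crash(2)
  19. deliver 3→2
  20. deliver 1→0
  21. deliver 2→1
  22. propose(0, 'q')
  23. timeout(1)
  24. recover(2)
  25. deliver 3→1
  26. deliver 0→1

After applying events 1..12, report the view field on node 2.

1. propose(0,'w'):  nop
2. deliver 0→1:  <1:back v0 w>
3. deliver 1→0:  nop
4. timeout(1):  <1:prim v1 w>
5. deliver 1→0:  <0:back v1 ->
6. deliver 0→1:  nop
7. deliver 1→2:  <2:back v1 ->
8. deliver 2→1:  nop
9. propose(3,'r'):  nop
10. deliver 3→2:  nop
11. deliver 2→3:  nop
12. propose(0,'p'):  nop

1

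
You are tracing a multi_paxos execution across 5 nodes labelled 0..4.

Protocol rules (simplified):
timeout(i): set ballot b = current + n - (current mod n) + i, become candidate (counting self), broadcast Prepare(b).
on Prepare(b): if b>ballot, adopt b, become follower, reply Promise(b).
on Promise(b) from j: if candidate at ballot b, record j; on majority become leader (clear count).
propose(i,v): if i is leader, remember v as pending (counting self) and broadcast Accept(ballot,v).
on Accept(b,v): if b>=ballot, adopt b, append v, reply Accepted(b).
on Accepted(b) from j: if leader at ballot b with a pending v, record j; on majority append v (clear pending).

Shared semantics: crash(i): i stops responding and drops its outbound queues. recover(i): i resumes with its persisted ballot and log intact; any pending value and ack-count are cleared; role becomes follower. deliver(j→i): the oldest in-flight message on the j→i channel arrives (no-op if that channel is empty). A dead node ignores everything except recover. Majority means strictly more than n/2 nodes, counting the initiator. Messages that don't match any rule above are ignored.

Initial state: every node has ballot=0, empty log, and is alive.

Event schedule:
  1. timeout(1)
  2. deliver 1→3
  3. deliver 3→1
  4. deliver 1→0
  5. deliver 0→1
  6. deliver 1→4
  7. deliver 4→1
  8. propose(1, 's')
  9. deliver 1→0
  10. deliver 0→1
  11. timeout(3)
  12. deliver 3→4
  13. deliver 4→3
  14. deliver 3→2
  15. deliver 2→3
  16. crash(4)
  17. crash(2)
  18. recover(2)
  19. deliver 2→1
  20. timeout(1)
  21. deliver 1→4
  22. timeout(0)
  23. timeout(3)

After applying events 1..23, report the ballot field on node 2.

step 1 timeout(1): 1={cand,b=6,log=-}
step 2 deliver 1→3: 3={foll,b=6,log=-}
step 3 deliver 3→1: —
step 4 deliver 1→0: 0={foll,b=6,log=-}
step 5 deliver 0→1: 1={lead,b=6,log=-}
step 6 deliver 1→4: 4={foll,b=6,log=-}
step 7 deliver 4→1: —
step 8 propose(1,'s'): —
step 9 deliver 1→0: 0={foll,b=6,log=s}
step 10 deliver 0→1: —
step 11 timeout(3): 3={cand,b=13,log=-}
step 12 deliver 3→4: 4={foll,b=13,log=-}
step 13 deliver 4→3: —
step 14 deliver 3→2: 2={foll,b=13,log=-}
step 15 deliver 2→3: 3={lead,b=13,log=-}
step 16 crash(4): 4={✗foll,b=13,log=-}
step 17 crash(2): 2={✗foll,b=13,log=-}
step 18 recover(2): 2={foll,b=13,log=-}
step 19 deliver 2→1: —
step 20 timeout(1): 1={cand,b=11,log=-}
step 21 deliver 1→4: —
step 22 timeout(0): 0={cand,b=10,log=s}
step 23 timeout(3): 3={cand,b=18,log=-}

13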